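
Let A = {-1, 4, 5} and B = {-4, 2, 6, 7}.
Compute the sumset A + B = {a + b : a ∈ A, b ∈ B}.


A + B = {a + b : a ∈ A, b ∈ B}.
Enumerate all |A|·|B| = 3·4 = 12 pairs (a, b) and collect distinct sums.
a = -1: -1+-4=-5, -1+2=1, -1+6=5, -1+7=6
a = 4: 4+-4=0, 4+2=6, 4+6=10, 4+7=11
a = 5: 5+-4=1, 5+2=7, 5+6=11, 5+7=12
Collecting distinct sums: A + B = {-5, 0, 1, 5, 6, 7, 10, 11, 12}
|A + B| = 9

A + B = {-5, 0, 1, 5, 6, 7, 10, 11, 12}


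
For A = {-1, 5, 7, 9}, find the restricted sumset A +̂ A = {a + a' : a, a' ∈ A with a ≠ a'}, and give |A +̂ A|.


Restricted sumset: A +̂ A = {a + a' : a ∈ A, a' ∈ A, a ≠ a'}.
Equivalently, take A + A and drop any sum 2a that is achievable ONLY as a + a for a ∈ A (i.e. sums representable only with equal summands).
Enumerate pairs (a, a') with a < a' (symmetric, so each unordered pair gives one sum; this covers all a ≠ a'):
  -1 + 5 = 4
  -1 + 7 = 6
  -1 + 9 = 8
  5 + 7 = 12
  5 + 9 = 14
  7 + 9 = 16
Collected distinct sums: {4, 6, 8, 12, 14, 16}
|A +̂ A| = 6
(Reference bound: |A +̂ A| ≥ 2|A| - 3 for |A| ≥ 2, with |A| = 4 giving ≥ 5.)

|A +̂ A| = 6


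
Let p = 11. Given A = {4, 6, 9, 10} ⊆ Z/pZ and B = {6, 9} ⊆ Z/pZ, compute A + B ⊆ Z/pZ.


Work in Z/11Z: reduce every sum a + b modulo 11.
Enumerate all 8 pairs:
a = 4: 4+6=10, 4+9=2
a = 6: 6+6=1, 6+9=4
a = 9: 9+6=4, 9+9=7
a = 10: 10+6=5, 10+9=8
Distinct residues collected: {1, 2, 4, 5, 7, 8, 10}
|A + B| = 7 (out of 11 total residues).

A + B = {1, 2, 4, 5, 7, 8, 10}


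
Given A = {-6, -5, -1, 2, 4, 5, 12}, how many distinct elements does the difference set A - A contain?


A - A = {a - a' : a, a' ∈ A}; |A| = 7.
Bounds: 2|A|-1 ≤ |A - A| ≤ |A|² - |A| + 1, i.e. 13 ≤ |A - A| ≤ 43.
Note: 0 ∈ A - A always (from a - a). The set is symmetric: if d ∈ A - A then -d ∈ A - A.
Enumerate nonzero differences d = a - a' with a > a' (then include -d):
Positive differences: {1, 2, 3, 4, 5, 6, 7, 8, 9, 10, 11, 13, 17, 18}
Full difference set: {0} ∪ (positive diffs) ∪ (negative diffs).
|A - A| = 1 + 2·14 = 29 (matches direct enumeration: 29).

|A - A| = 29


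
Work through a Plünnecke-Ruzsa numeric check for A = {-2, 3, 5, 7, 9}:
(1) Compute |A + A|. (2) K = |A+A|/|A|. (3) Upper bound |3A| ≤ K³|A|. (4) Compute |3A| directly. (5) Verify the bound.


|A| = 5.
Step 1: Compute A + A by enumerating all 25 pairs.
A + A = {-4, 1, 3, 5, 6, 7, 8, 10, 12, 14, 16, 18}, so |A + A| = 12.
Step 2: Doubling constant K = |A + A|/|A| = 12/5 = 12/5 ≈ 2.4000.
Step 3: Plünnecke-Ruzsa gives |3A| ≤ K³·|A| = (2.4000)³ · 5 ≈ 69.1200.
Step 4: Compute 3A = A + A + A directly by enumerating all triples (a,b,c) ∈ A³; |3A| = 22.
Step 5: Check 22 ≤ 69.1200? Yes ✓.

K = 12/5, Plünnecke-Ruzsa bound K³|A| ≈ 69.1200, |3A| = 22, inequality holds.


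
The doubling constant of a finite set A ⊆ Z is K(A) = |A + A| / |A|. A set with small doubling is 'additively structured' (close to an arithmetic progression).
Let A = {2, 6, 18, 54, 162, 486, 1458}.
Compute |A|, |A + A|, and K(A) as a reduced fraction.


|A| = 7.
Compute A + A by enumerating all 49 pairs.
A + A = {4, 8, 12, 20, 24, 36, 56, 60, 72, 108, 164, 168, 180, 216, 324, 488, 492, 504, 540, 648, 972, 1460, 1464, 1476, 1512, 1620, 1944, 2916}, so |A + A| = 28.
K = |A + A| / |A| = 28/7 = 4/1 ≈ 4.0000.
Reference: AP of size 7 gives K = 13/7 ≈ 1.8571; a fully generic set of size 7 gives K ≈ 4.0000.

|A| = 7, |A + A| = 28, K = 28/7 = 4/1.


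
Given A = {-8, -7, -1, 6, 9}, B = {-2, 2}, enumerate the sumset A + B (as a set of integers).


A + B = {a + b : a ∈ A, b ∈ B}.
Enumerate all |A|·|B| = 5·2 = 10 pairs (a, b) and collect distinct sums.
a = -8: -8+-2=-10, -8+2=-6
a = -7: -7+-2=-9, -7+2=-5
a = -1: -1+-2=-3, -1+2=1
a = 6: 6+-2=4, 6+2=8
a = 9: 9+-2=7, 9+2=11
Collecting distinct sums: A + B = {-10, -9, -6, -5, -3, 1, 4, 7, 8, 11}
|A + B| = 10

A + B = {-10, -9, -6, -5, -3, 1, 4, 7, 8, 11}


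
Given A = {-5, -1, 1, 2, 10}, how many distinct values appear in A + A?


A + A = {a + a' : a, a' ∈ A}; |A| = 5.
General bounds: 2|A| - 1 ≤ |A + A| ≤ |A|(|A|+1)/2, i.e. 9 ≤ |A + A| ≤ 15.
Lower bound 2|A|-1 is attained iff A is an arithmetic progression.
Enumerate sums a + a' for a ≤ a' (symmetric, so this suffices):
a = -5: -5+-5=-10, -5+-1=-6, -5+1=-4, -5+2=-3, -5+10=5
a = -1: -1+-1=-2, -1+1=0, -1+2=1, -1+10=9
a = 1: 1+1=2, 1+2=3, 1+10=11
a = 2: 2+2=4, 2+10=12
a = 10: 10+10=20
Distinct sums: {-10, -6, -4, -3, -2, 0, 1, 2, 3, 4, 5, 9, 11, 12, 20}
|A + A| = 15

|A + A| = 15


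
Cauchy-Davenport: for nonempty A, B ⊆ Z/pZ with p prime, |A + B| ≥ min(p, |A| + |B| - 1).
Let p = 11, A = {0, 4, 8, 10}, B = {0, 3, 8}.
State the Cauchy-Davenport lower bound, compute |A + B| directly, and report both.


Cauchy-Davenport: |A + B| ≥ min(p, |A| + |B| - 1) for A, B nonempty in Z/pZ.
|A| = 4, |B| = 3, p = 11.
CD lower bound = min(11, 4 + 3 - 1) = min(11, 6) = 6.
Compute A + B mod 11 directly:
a = 0: 0+0=0, 0+3=3, 0+8=8
a = 4: 4+0=4, 4+3=7, 4+8=1
a = 8: 8+0=8, 8+3=0, 8+8=5
a = 10: 10+0=10, 10+3=2, 10+8=7
A + B = {0, 1, 2, 3, 4, 5, 7, 8, 10}, so |A + B| = 9.
Verify: 9 ≥ 6? Yes ✓.

CD lower bound = 6, actual |A + B| = 9.


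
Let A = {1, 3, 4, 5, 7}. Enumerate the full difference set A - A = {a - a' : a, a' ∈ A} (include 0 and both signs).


A - A = {a - a' : a, a' ∈ A}.
Compute a - a' for each ordered pair (a, a'):
a = 1: 1-1=0, 1-3=-2, 1-4=-3, 1-5=-4, 1-7=-6
a = 3: 3-1=2, 3-3=0, 3-4=-1, 3-5=-2, 3-7=-4
a = 4: 4-1=3, 4-3=1, 4-4=0, 4-5=-1, 4-7=-3
a = 5: 5-1=4, 5-3=2, 5-4=1, 5-5=0, 5-7=-2
a = 7: 7-1=6, 7-3=4, 7-4=3, 7-5=2, 7-7=0
Collecting distinct values (and noting 0 appears from a-a):
A - A = {-6, -4, -3, -2, -1, 0, 1, 2, 3, 4, 6}
|A - A| = 11

A - A = {-6, -4, -3, -2, -1, 0, 1, 2, 3, 4, 6}


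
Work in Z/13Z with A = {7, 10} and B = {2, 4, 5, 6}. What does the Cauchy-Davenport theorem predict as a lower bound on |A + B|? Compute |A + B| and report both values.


Cauchy-Davenport: |A + B| ≥ min(p, |A| + |B| - 1) for A, B nonempty in Z/pZ.
|A| = 2, |B| = 4, p = 13.
CD lower bound = min(13, 2 + 4 - 1) = min(13, 5) = 5.
Compute A + B mod 13 directly:
a = 7: 7+2=9, 7+4=11, 7+5=12, 7+6=0
a = 10: 10+2=12, 10+4=1, 10+5=2, 10+6=3
A + B = {0, 1, 2, 3, 9, 11, 12}, so |A + B| = 7.
Verify: 7 ≥ 5? Yes ✓.

CD lower bound = 5, actual |A + B| = 7.


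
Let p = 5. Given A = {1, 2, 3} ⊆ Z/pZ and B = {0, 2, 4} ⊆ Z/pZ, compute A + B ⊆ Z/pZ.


Work in Z/5Z: reduce every sum a + b modulo 5.
Enumerate all 9 pairs:
a = 1: 1+0=1, 1+2=3, 1+4=0
a = 2: 2+0=2, 2+2=4, 2+4=1
a = 3: 3+0=3, 3+2=0, 3+4=2
Distinct residues collected: {0, 1, 2, 3, 4}
|A + B| = 5 (out of 5 total residues).

A + B = {0, 1, 2, 3, 4}


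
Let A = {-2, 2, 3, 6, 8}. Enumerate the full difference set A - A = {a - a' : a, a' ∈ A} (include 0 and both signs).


A - A = {a - a' : a, a' ∈ A}.
Compute a - a' for each ordered pair (a, a'):
a = -2: -2--2=0, -2-2=-4, -2-3=-5, -2-6=-8, -2-8=-10
a = 2: 2--2=4, 2-2=0, 2-3=-1, 2-6=-4, 2-8=-6
a = 3: 3--2=5, 3-2=1, 3-3=0, 3-6=-3, 3-8=-5
a = 6: 6--2=8, 6-2=4, 6-3=3, 6-6=0, 6-8=-2
a = 8: 8--2=10, 8-2=6, 8-3=5, 8-6=2, 8-8=0
Collecting distinct values (and noting 0 appears from a-a):
A - A = {-10, -8, -6, -5, -4, -3, -2, -1, 0, 1, 2, 3, 4, 5, 6, 8, 10}
|A - A| = 17

A - A = {-10, -8, -6, -5, -4, -3, -2, -1, 0, 1, 2, 3, 4, 5, 6, 8, 10}


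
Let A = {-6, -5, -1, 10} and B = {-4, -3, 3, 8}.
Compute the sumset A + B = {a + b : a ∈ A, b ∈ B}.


A + B = {a + b : a ∈ A, b ∈ B}.
Enumerate all |A|·|B| = 4·4 = 16 pairs (a, b) and collect distinct sums.
a = -6: -6+-4=-10, -6+-3=-9, -6+3=-3, -6+8=2
a = -5: -5+-4=-9, -5+-3=-8, -5+3=-2, -5+8=3
a = -1: -1+-4=-5, -1+-3=-4, -1+3=2, -1+8=7
a = 10: 10+-4=6, 10+-3=7, 10+3=13, 10+8=18
Collecting distinct sums: A + B = {-10, -9, -8, -5, -4, -3, -2, 2, 3, 6, 7, 13, 18}
|A + B| = 13

A + B = {-10, -9, -8, -5, -4, -3, -2, 2, 3, 6, 7, 13, 18}


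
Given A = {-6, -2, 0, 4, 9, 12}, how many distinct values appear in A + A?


A + A = {a + a' : a, a' ∈ A}; |A| = 6.
General bounds: 2|A| - 1 ≤ |A + A| ≤ |A|(|A|+1)/2, i.e. 11 ≤ |A + A| ≤ 21.
Lower bound 2|A|-1 is attained iff A is an arithmetic progression.
Enumerate sums a + a' for a ≤ a' (symmetric, so this suffices):
a = -6: -6+-6=-12, -6+-2=-8, -6+0=-6, -6+4=-2, -6+9=3, -6+12=6
a = -2: -2+-2=-4, -2+0=-2, -2+4=2, -2+9=7, -2+12=10
a = 0: 0+0=0, 0+4=4, 0+9=9, 0+12=12
a = 4: 4+4=8, 4+9=13, 4+12=16
a = 9: 9+9=18, 9+12=21
a = 12: 12+12=24
Distinct sums: {-12, -8, -6, -4, -2, 0, 2, 3, 4, 6, 7, 8, 9, 10, 12, 13, 16, 18, 21, 24}
|A + A| = 20

|A + A| = 20


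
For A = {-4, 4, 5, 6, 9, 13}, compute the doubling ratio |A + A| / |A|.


|A| = 6.
Compute A + A by enumerating all 36 pairs.
A + A = {-8, 0, 1, 2, 5, 8, 9, 10, 11, 12, 13, 14, 15, 17, 18, 19, 22, 26}, so |A + A| = 18.
K = |A + A| / |A| = 18/6 = 3/1 ≈ 3.0000.
Reference: AP of size 6 gives K = 11/6 ≈ 1.8333; a fully generic set of size 6 gives K ≈ 3.5000.

|A| = 6, |A + A| = 18, K = 18/6 = 3/1.


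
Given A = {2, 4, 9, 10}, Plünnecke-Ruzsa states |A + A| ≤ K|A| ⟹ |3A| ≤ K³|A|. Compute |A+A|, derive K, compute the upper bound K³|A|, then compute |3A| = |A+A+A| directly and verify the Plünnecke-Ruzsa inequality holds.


|A| = 4.
Step 1: Compute A + A by enumerating all 16 pairs.
A + A = {4, 6, 8, 11, 12, 13, 14, 18, 19, 20}, so |A + A| = 10.
Step 2: Doubling constant K = |A + A|/|A| = 10/4 = 10/4 ≈ 2.5000.
Step 3: Plünnecke-Ruzsa gives |3A| ≤ K³·|A| = (2.5000)³ · 4 ≈ 62.5000.
Step 4: Compute 3A = A + A + A directly by enumerating all triples (a,b,c) ∈ A³; |3A| = 19.
Step 5: Check 19 ≤ 62.5000? Yes ✓.

K = 10/4, Plünnecke-Ruzsa bound K³|A| ≈ 62.5000, |3A| = 19, inequality holds.


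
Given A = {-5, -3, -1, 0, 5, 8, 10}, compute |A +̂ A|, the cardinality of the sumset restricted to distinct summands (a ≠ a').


Restricted sumset: A +̂ A = {a + a' : a ∈ A, a' ∈ A, a ≠ a'}.
Equivalently, take A + A and drop any sum 2a that is achievable ONLY as a + a for a ∈ A (i.e. sums representable only with equal summands).
Enumerate pairs (a, a') with a < a' (symmetric, so each unordered pair gives one sum; this covers all a ≠ a'):
  -5 + -3 = -8
  -5 + -1 = -6
  -5 + 0 = -5
  -5 + 5 = 0
  -5 + 8 = 3
  -5 + 10 = 5
  -3 + -1 = -4
  -3 + 0 = -3
  -3 + 5 = 2
  -3 + 8 = 5
  -3 + 10 = 7
  -1 + 0 = -1
  -1 + 5 = 4
  -1 + 8 = 7
  -1 + 10 = 9
  0 + 5 = 5
  0 + 8 = 8
  0 + 10 = 10
  5 + 8 = 13
  5 + 10 = 15
  8 + 10 = 18
Collected distinct sums: {-8, -6, -5, -4, -3, -1, 0, 2, 3, 4, 5, 7, 8, 9, 10, 13, 15, 18}
|A +̂ A| = 18
(Reference bound: |A +̂ A| ≥ 2|A| - 3 for |A| ≥ 2, with |A| = 7 giving ≥ 11.)

|A +̂ A| = 18


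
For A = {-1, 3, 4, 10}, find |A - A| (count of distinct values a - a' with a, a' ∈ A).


A - A = {a - a' : a, a' ∈ A}; |A| = 4.
Bounds: 2|A|-1 ≤ |A - A| ≤ |A|² - |A| + 1, i.e. 7 ≤ |A - A| ≤ 13.
Note: 0 ∈ A - A always (from a - a). The set is symmetric: if d ∈ A - A then -d ∈ A - A.
Enumerate nonzero differences d = a - a' with a > a' (then include -d):
Positive differences: {1, 4, 5, 6, 7, 11}
Full difference set: {0} ∪ (positive diffs) ∪ (negative diffs).
|A - A| = 1 + 2·6 = 13 (matches direct enumeration: 13).

|A - A| = 13


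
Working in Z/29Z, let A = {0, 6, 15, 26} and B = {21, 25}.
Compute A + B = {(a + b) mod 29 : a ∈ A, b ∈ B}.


Work in Z/29Z: reduce every sum a + b modulo 29.
Enumerate all 8 pairs:
a = 0: 0+21=21, 0+25=25
a = 6: 6+21=27, 6+25=2
a = 15: 15+21=7, 15+25=11
a = 26: 26+21=18, 26+25=22
Distinct residues collected: {2, 7, 11, 18, 21, 22, 25, 27}
|A + B| = 8 (out of 29 total residues).

A + B = {2, 7, 11, 18, 21, 22, 25, 27}


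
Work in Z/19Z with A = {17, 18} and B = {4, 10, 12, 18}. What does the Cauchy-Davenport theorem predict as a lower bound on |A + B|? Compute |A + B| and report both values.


Cauchy-Davenport: |A + B| ≥ min(p, |A| + |B| - 1) for A, B nonempty in Z/pZ.
|A| = 2, |B| = 4, p = 19.
CD lower bound = min(19, 2 + 4 - 1) = min(19, 5) = 5.
Compute A + B mod 19 directly:
a = 17: 17+4=2, 17+10=8, 17+12=10, 17+18=16
a = 18: 18+4=3, 18+10=9, 18+12=11, 18+18=17
A + B = {2, 3, 8, 9, 10, 11, 16, 17}, so |A + B| = 8.
Verify: 8 ≥ 5? Yes ✓.

CD lower bound = 5, actual |A + B| = 8.


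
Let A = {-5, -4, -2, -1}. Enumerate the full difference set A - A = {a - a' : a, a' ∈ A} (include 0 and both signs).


A - A = {a - a' : a, a' ∈ A}.
Compute a - a' for each ordered pair (a, a'):
a = -5: -5--5=0, -5--4=-1, -5--2=-3, -5--1=-4
a = -4: -4--5=1, -4--4=0, -4--2=-2, -4--1=-3
a = -2: -2--5=3, -2--4=2, -2--2=0, -2--1=-1
a = -1: -1--5=4, -1--4=3, -1--2=1, -1--1=0
Collecting distinct values (and noting 0 appears from a-a):
A - A = {-4, -3, -2, -1, 0, 1, 2, 3, 4}
|A - A| = 9

A - A = {-4, -3, -2, -1, 0, 1, 2, 3, 4}


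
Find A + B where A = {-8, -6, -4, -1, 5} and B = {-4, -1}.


A + B = {a + b : a ∈ A, b ∈ B}.
Enumerate all |A|·|B| = 5·2 = 10 pairs (a, b) and collect distinct sums.
a = -8: -8+-4=-12, -8+-1=-9
a = -6: -6+-4=-10, -6+-1=-7
a = -4: -4+-4=-8, -4+-1=-5
a = -1: -1+-4=-5, -1+-1=-2
a = 5: 5+-4=1, 5+-1=4
Collecting distinct sums: A + B = {-12, -10, -9, -8, -7, -5, -2, 1, 4}
|A + B| = 9

A + B = {-12, -10, -9, -8, -7, -5, -2, 1, 4}


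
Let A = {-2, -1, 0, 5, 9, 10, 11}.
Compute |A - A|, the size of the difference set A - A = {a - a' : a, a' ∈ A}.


A - A = {a - a' : a, a' ∈ A}; |A| = 7.
Bounds: 2|A|-1 ≤ |A - A| ≤ |A|² - |A| + 1, i.e. 13 ≤ |A - A| ≤ 43.
Note: 0 ∈ A - A always (from a - a). The set is symmetric: if d ∈ A - A then -d ∈ A - A.
Enumerate nonzero differences d = a - a' with a > a' (then include -d):
Positive differences: {1, 2, 4, 5, 6, 7, 9, 10, 11, 12, 13}
Full difference set: {0} ∪ (positive diffs) ∪ (negative diffs).
|A - A| = 1 + 2·11 = 23 (matches direct enumeration: 23).

|A - A| = 23


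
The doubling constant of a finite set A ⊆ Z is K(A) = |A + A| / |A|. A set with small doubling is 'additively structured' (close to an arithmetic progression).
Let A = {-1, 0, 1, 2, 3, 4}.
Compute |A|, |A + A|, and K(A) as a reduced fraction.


|A| = 6.
Compute A + A by enumerating all 36 pairs.
A + A = {-2, -1, 0, 1, 2, 3, 4, 5, 6, 7, 8}, so |A + A| = 11.
K = |A + A| / |A| = 11/6 (already in lowest terms) ≈ 1.8333.
Reference: AP of size 6 gives K = 11/6 ≈ 1.8333; a fully generic set of size 6 gives K ≈ 3.5000.

|A| = 6, |A + A| = 11, K = 11/6.


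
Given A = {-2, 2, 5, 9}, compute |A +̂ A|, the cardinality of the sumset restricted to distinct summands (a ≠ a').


Restricted sumset: A +̂ A = {a + a' : a ∈ A, a' ∈ A, a ≠ a'}.
Equivalently, take A + A and drop any sum 2a that is achievable ONLY as a + a for a ∈ A (i.e. sums representable only with equal summands).
Enumerate pairs (a, a') with a < a' (symmetric, so each unordered pair gives one sum; this covers all a ≠ a'):
  -2 + 2 = 0
  -2 + 5 = 3
  -2 + 9 = 7
  2 + 5 = 7
  2 + 9 = 11
  5 + 9 = 14
Collected distinct sums: {0, 3, 7, 11, 14}
|A +̂ A| = 5
(Reference bound: |A +̂ A| ≥ 2|A| - 3 for |A| ≥ 2, with |A| = 4 giving ≥ 5.)

|A +̂ A| = 5


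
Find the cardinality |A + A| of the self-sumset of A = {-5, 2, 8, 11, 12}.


A + A = {a + a' : a, a' ∈ A}; |A| = 5.
General bounds: 2|A| - 1 ≤ |A + A| ≤ |A|(|A|+1)/2, i.e. 9 ≤ |A + A| ≤ 15.
Lower bound 2|A|-1 is attained iff A is an arithmetic progression.
Enumerate sums a + a' for a ≤ a' (symmetric, so this suffices):
a = -5: -5+-5=-10, -5+2=-3, -5+8=3, -5+11=6, -5+12=7
a = 2: 2+2=4, 2+8=10, 2+11=13, 2+12=14
a = 8: 8+8=16, 8+11=19, 8+12=20
a = 11: 11+11=22, 11+12=23
a = 12: 12+12=24
Distinct sums: {-10, -3, 3, 4, 6, 7, 10, 13, 14, 16, 19, 20, 22, 23, 24}
|A + A| = 15

|A + A| = 15


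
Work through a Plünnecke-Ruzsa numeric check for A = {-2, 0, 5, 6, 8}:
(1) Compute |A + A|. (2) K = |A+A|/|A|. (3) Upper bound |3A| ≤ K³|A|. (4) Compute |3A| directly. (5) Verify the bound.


|A| = 5.
Step 1: Compute A + A by enumerating all 25 pairs.
A + A = {-4, -2, 0, 3, 4, 5, 6, 8, 10, 11, 12, 13, 14, 16}, so |A + A| = 14.
Step 2: Doubling constant K = |A + A|/|A| = 14/5 = 14/5 ≈ 2.8000.
Step 3: Plünnecke-Ruzsa gives |3A| ≤ K³·|A| = (2.8000)³ · 5 ≈ 109.7600.
Step 4: Compute 3A = A + A + A directly by enumerating all triples (a,b,c) ∈ A³; |3A| = 26.
Step 5: Check 26 ≤ 109.7600? Yes ✓.

K = 14/5, Plünnecke-Ruzsa bound K³|A| ≈ 109.7600, |3A| = 26, inequality holds.


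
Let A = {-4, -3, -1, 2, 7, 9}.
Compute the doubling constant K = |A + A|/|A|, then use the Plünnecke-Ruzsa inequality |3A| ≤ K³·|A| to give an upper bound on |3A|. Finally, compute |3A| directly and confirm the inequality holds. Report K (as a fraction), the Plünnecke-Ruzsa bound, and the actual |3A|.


|A| = 6.
Step 1: Compute A + A by enumerating all 36 pairs.
A + A = {-8, -7, -6, -5, -4, -2, -1, 1, 3, 4, 5, 6, 8, 9, 11, 14, 16, 18}, so |A + A| = 18.
Step 2: Doubling constant K = |A + A|/|A| = 18/6 = 18/6 ≈ 3.0000.
Step 3: Plünnecke-Ruzsa gives |3A| ≤ K³·|A| = (3.0000)³ · 6 ≈ 162.0000.
Step 4: Compute 3A = A + A + A directly by enumerating all triples (a,b,c) ∈ A³; |3A| = 35.
Step 5: Check 35 ≤ 162.0000? Yes ✓.

K = 18/6, Plünnecke-Ruzsa bound K³|A| ≈ 162.0000, |3A| = 35, inequality holds.


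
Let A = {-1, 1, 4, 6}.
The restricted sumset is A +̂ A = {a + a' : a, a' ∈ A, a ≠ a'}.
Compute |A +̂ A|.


Restricted sumset: A +̂ A = {a + a' : a ∈ A, a' ∈ A, a ≠ a'}.
Equivalently, take A + A and drop any sum 2a that is achievable ONLY as a + a for a ∈ A (i.e. sums representable only with equal summands).
Enumerate pairs (a, a') with a < a' (symmetric, so each unordered pair gives one sum; this covers all a ≠ a'):
  -1 + 1 = 0
  -1 + 4 = 3
  -1 + 6 = 5
  1 + 4 = 5
  1 + 6 = 7
  4 + 6 = 10
Collected distinct sums: {0, 3, 5, 7, 10}
|A +̂ A| = 5
(Reference bound: |A +̂ A| ≥ 2|A| - 3 for |A| ≥ 2, with |A| = 4 giving ≥ 5.)

|A +̂ A| = 5


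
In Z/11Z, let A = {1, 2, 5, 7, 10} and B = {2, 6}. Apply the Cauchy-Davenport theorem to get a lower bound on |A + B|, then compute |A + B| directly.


Cauchy-Davenport: |A + B| ≥ min(p, |A| + |B| - 1) for A, B nonempty in Z/pZ.
|A| = 5, |B| = 2, p = 11.
CD lower bound = min(11, 5 + 2 - 1) = min(11, 6) = 6.
Compute A + B mod 11 directly:
a = 1: 1+2=3, 1+6=7
a = 2: 2+2=4, 2+6=8
a = 5: 5+2=7, 5+6=0
a = 7: 7+2=9, 7+6=2
a = 10: 10+2=1, 10+6=5
A + B = {0, 1, 2, 3, 4, 5, 7, 8, 9}, so |A + B| = 9.
Verify: 9 ≥ 6? Yes ✓.

CD lower bound = 6, actual |A + B| = 9.


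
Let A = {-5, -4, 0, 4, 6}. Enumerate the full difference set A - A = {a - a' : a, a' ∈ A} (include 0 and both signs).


A - A = {a - a' : a, a' ∈ A}.
Compute a - a' for each ordered pair (a, a'):
a = -5: -5--5=0, -5--4=-1, -5-0=-5, -5-4=-9, -5-6=-11
a = -4: -4--5=1, -4--4=0, -4-0=-4, -4-4=-8, -4-6=-10
a = 0: 0--5=5, 0--4=4, 0-0=0, 0-4=-4, 0-6=-6
a = 4: 4--5=9, 4--4=8, 4-0=4, 4-4=0, 4-6=-2
a = 6: 6--5=11, 6--4=10, 6-0=6, 6-4=2, 6-6=0
Collecting distinct values (and noting 0 appears from a-a):
A - A = {-11, -10, -9, -8, -6, -5, -4, -2, -1, 0, 1, 2, 4, 5, 6, 8, 9, 10, 11}
|A - A| = 19

A - A = {-11, -10, -9, -8, -6, -5, -4, -2, -1, 0, 1, 2, 4, 5, 6, 8, 9, 10, 11}


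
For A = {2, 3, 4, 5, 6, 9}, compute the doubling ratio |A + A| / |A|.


|A| = 6.
Compute A + A by enumerating all 36 pairs.
A + A = {4, 5, 6, 7, 8, 9, 10, 11, 12, 13, 14, 15, 18}, so |A + A| = 13.
K = |A + A| / |A| = 13/6 (already in lowest terms) ≈ 2.1667.
Reference: AP of size 6 gives K = 11/6 ≈ 1.8333; a fully generic set of size 6 gives K ≈ 3.5000.

|A| = 6, |A + A| = 13, K = 13/6.


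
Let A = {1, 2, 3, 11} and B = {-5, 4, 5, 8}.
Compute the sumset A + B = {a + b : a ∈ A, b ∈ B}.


A + B = {a + b : a ∈ A, b ∈ B}.
Enumerate all |A|·|B| = 4·4 = 16 pairs (a, b) and collect distinct sums.
a = 1: 1+-5=-4, 1+4=5, 1+5=6, 1+8=9
a = 2: 2+-5=-3, 2+4=6, 2+5=7, 2+8=10
a = 3: 3+-5=-2, 3+4=7, 3+5=8, 3+8=11
a = 11: 11+-5=6, 11+4=15, 11+5=16, 11+8=19
Collecting distinct sums: A + B = {-4, -3, -2, 5, 6, 7, 8, 9, 10, 11, 15, 16, 19}
|A + B| = 13

A + B = {-4, -3, -2, 5, 6, 7, 8, 9, 10, 11, 15, 16, 19}


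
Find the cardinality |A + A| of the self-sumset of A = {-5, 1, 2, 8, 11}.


A + A = {a + a' : a, a' ∈ A}; |A| = 5.
General bounds: 2|A| - 1 ≤ |A + A| ≤ |A|(|A|+1)/2, i.e. 9 ≤ |A + A| ≤ 15.
Lower bound 2|A|-1 is attained iff A is an arithmetic progression.
Enumerate sums a + a' for a ≤ a' (symmetric, so this suffices):
a = -5: -5+-5=-10, -5+1=-4, -5+2=-3, -5+8=3, -5+11=6
a = 1: 1+1=2, 1+2=3, 1+8=9, 1+11=12
a = 2: 2+2=4, 2+8=10, 2+11=13
a = 8: 8+8=16, 8+11=19
a = 11: 11+11=22
Distinct sums: {-10, -4, -3, 2, 3, 4, 6, 9, 10, 12, 13, 16, 19, 22}
|A + A| = 14

|A + A| = 14


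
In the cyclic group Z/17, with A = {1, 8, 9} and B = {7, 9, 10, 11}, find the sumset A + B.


Work in Z/17Z: reduce every sum a + b modulo 17.
Enumerate all 12 pairs:
a = 1: 1+7=8, 1+9=10, 1+10=11, 1+11=12
a = 8: 8+7=15, 8+9=0, 8+10=1, 8+11=2
a = 9: 9+7=16, 9+9=1, 9+10=2, 9+11=3
Distinct residues collected: {0, 1, 2, 3, 8, 10, 11, 12, 15, 16}
|A + B| = 10 (out of 17 total residues).

A + B = {0, 1, 2, 3, 8, 10, 11, 12, 15, 16}


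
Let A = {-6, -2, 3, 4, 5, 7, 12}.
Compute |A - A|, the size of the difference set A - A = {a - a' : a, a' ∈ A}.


A - A = {a - a' : a, a' ∈ A}; |A| = 7.
Bounds: 2|A|-1 ≤ |A - A| ≤ |A|² - |A| + 1, i.e. 13 ≤ |A - A| ≤ 43.
Note: 0 ∈ A - A always (from a - a). The set is symmetric: if d ∈ A - A then -d ∈ A - A.
Enumerate nonzero differences d = a - a' with a > a' (then include -d):
Positive differences: {1, 2, 3, 4, 5, 6, 7, 8, 9, 10, 11, 13, 14, 18}
Full difference set: {0} ∪ (positive diffs) ∪ (negative diffs).
|A - A| = 1 + 2·14 = 29 (matches direct enumeration: 29).

|A - A| = 29


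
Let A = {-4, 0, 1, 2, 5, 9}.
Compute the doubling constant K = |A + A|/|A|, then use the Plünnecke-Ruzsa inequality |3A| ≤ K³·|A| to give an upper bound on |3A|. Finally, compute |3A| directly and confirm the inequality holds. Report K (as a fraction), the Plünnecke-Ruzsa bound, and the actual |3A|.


|A| = 6.
Step 1: Compute A + A by enumerating all 36 pairs.
A + A = {-8, -4, -3, -2, 0, 1, 2, 3, 4, 5, 6, 7, 9, 10, 11, 14, 18}, so |A + A| = 17.
Step 2: Doubling constant K = |A + A|/|A| = 17/6 = 17/6 ≈ 2.8333.
Step 3: Plünnecke-Ruzsa gives |3A| ≤ K³·|A| = (2.8333)³ · 6 ≈ 136.4722.
Step 4: Compute 3A = A + A + A directly by enumerating all triples (a,b,c) ∈ A³; |3A| = 30.
Step 5: Check 30 ≤ 136.4722? Yes ✓.

K = 17/6, Plünnecke-Ruzsa bound K³|A| ≈ 136.4722, |3A| = 30, inequality holds.


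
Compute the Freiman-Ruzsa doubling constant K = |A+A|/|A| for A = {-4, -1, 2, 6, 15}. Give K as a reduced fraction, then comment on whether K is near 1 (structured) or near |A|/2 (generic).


|A| = 5.
Compute A + A by enumerating all 25 pairs.
A + A = {-8, -5, -2, 1, 2, 4, 5, 8, 11, 12, 14, 17, 21, 30}, so |A + A| = 14.
K = |A + A| / |A| = 14/5 (already in lowest terms) ≈ 2.8000.
Reference: AP of size 5 gives K = 9/5 ≈ 1.8000; a fully generic set of size 5 gives K ≈ 3.0000.

|A| = 5, |A + A| = 14, K = 14/5.


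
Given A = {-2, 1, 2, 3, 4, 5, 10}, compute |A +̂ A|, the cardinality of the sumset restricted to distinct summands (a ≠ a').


Restricted sumset: A +̂ A = {a + a' : a ∈ A, a' ∈ A, a ≠ a'}.
Equivalently, take A + A and drop any sum 2a that is achievable ONLY as a + a for a ∈ A (i.e. sums representable only with equal summands).
Enumerate pairs (a, a') with a < a' (symmetric, so each unordered pair gives one sum; this covers all a ≠ a'):
  -2 + 1 = -1
  -2 + 2 = 0
  -2 + 3 = 1
  -2 + 4 = 2
  -2 + 5 = 3
  -2 + 10 = 8
  1 + 2 = 3
  1 + 3 = 4
  1 + 4 = 5
  1 + 5 = 6
  1 + 10 = 11
  2 + 3 = 5
  2 + 4 = 6
  2 + 5 = 7
  2 + 10 = 12
  3 + 4 = 7
  3 + 5 = 8
  3 + 10 = 13
  4 + 5 = 9
  4 + 10 = 14
  5 + 10 = 15
Collected distinct sums: {-1, 0, 1, 2, 3, 4, 5, 6, 7, 8, 9, 11, 12, 13, 14, 15}
|A +̂ A| = 16
(Reference bound: |A +̂ A| ≥ 2|A| - 3 for |A| ≥ 2, with |A| = 7 giving ≥ 11.)

|A +̂ A| = 16


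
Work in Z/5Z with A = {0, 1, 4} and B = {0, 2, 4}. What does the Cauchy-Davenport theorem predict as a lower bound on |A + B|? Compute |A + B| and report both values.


Cauchy-Davenport: |A + B| ≥ min(p, |A| + |B| - 1) for A, B nonempty in Z/pZ.
|A| = 3, |B| = 3, p = 5.
CD lower bound = min(5, 3 + 3 - 1) = min(5, 5) = 5.
Compute A + B mod 5 directly:
a = 0: 0+0=0, 0+2=2, 0+4=4
a = 1: 1+0=1, 1+2=3, 1+4=0
a = 4: 4+0=4, 4+2=1, 4+4=3
A + B = {0, 1, 2, 3, 4}, so |A + B| = 5.
Verify: 5 ≥ 5? Yes ✓.

CD lower bound = 5, actual |A + B| = 5.


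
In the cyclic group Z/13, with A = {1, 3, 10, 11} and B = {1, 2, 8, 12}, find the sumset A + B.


Work in Z/13Z: reduce every sum a + b modulo 13.
Enumerate all 16 pairs:
a = 1: 1+1=2, 1+2=3, 1+8=9, 1+12=0
a = 3: 3+1=4, 3+2=5, 3+8=11, 3+12=2
a = 10: 10+1=11, 10+2=12, 10+8=5, 10+12=9
a = 11: 11+1=12, 11+2=0, 11+8=6, 11+12=10
Distinct residues collected: {0, 2, 3, 4, 5, 6, 9, 10, 11, 12}
|A + B| = 10 (out of 13 total residues).

A + B = {0, 2, 3, 4, 5, 6, 9, 10, 11, 12}


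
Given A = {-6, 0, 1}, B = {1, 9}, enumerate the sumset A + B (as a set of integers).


A + B = {a + b : a ∈ A, b ∈ B}.
Enumerate all |A|·|B| = 3·2 = 6 pairs (a, b) and collect distinct sums.
a = -6: -6+1=-5, -6+9=3
a = 0: 0+1=1, 0+9=9
a = 1: 1+1=2, 1+9=10
Collecting distinct sums: A + B = {-5, 1, 2, 3, 9, 10}
|A + B| = 6

A + B = {-5, 1, 2, 3, 9, 10}


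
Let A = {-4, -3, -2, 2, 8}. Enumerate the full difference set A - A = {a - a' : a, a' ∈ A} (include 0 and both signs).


A - A = {a - a' : a, a' ∈ A}.
Compute a - a' for each ordered pair (a, a'):
a = -4: -4--4=0, -4--3=-1, -4--2=-2, -4-2=-6, -4-8=-12
a = -3: -3--4=1, -3--3=0, -3--2=-1, -3-2=-5, -3-8=-11
a = -2: -2--4=2, -2--3=1, -2--2=0, -2-2=-4, -2-8=-10
a = 2: 2--4=6, 2--3=5, 2--2=4, 2-2=0, 2-8=-6
a = 8: 8--4=12, 8--3=11, 8--2=10, 8-2=6, 8-8=0
Collecting distinct values (and noting 0 appears from a-a):
A - A = {-12, -11, -10, -6, -5, -4, -2, -1, 0, 1, 2, 4, 5, 6, 10, 11, 12}
|A - A| = 17

A - A = {-12, -11, -10, -6, -5, -4, -2, -1, 0, 1, 2, 4, 5, 6, 10, 11, 12}


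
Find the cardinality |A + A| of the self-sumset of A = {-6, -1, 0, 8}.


A + A = {a + a' : a, a' ∈ A}; |A| = 4.
General bounds: 2|A| - 1 ≤ |A + A| ≤ |A|(|A|+1)/2, i.e. 7 ≤ |A + A| ≤ 10.
Lower bound 2|A|-1 is attained iff A is an arithmetic progression.
Enumerate sums a + a' for a ≤ a' (symmetric, so this suffices):
a = -6: -6+-6=-12, -6+-1=-7, -6+0=-6, -6+8=2
a = -1: -1+-1=-2, -1+0=-1, -1+8=7
a = 0: 0+0=0, 0+8=8
a = 8: 8+8=16
Distinct sums: {-12, -7, -6, -2, -1, 0, 2, 7, 8, 16}
|A + A| = 10

|A + A| = 10


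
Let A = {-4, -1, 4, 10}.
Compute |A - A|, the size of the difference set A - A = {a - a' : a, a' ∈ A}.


A - A = {a - a' : a, a' ∈ A}; |A| = 4.
Bounds: 2|A|-1 ≤ |A - A| ≤ |A|² - |A| + 1, i.e. 7 ≤ |A - A| ≤ 13.
Note: 0 ∈ A - A always (from a - a). The set is symmetric: if d ∈ A - A then -d ∈ A - A.
Enumerate nonzero differences d = a - a' with a > a' (then include -d):
Positive differences: {3, 5, 6, 8, 11, 14}
Full difference set: {0} ∪ (positive diffs) ∪ (negative diffs).
|A - A| = 1 + 2·6 = 13 (matches direct enumeration: 13).

|A - A| = 13


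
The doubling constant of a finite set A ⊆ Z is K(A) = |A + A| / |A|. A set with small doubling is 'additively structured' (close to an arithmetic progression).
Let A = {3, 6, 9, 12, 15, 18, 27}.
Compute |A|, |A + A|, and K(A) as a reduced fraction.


|A| = 7.
Compute A + A by enumerating all 49 pairs.
A + A = {6, 9, 12, 15, 18, 21, 24, 27, 30, 33, 36, 39, 42, 45, 54}, so |A + A| = 15.
K = |A + A| / |A| = 15/7 (already in lowest terms) ≈ 2.1429.
Reference: AP of size 7 gives K = 13/7 ≈ 1.8571; a fully generic set of size 7 gives K ≈ 4.0000.

|A| = 7, |A + A| = 15, K = 15/7.


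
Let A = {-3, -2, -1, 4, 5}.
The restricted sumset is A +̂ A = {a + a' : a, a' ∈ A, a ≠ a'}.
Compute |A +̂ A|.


Restricted sumset: A +̂ A = {a + a' : a ∈ A, a' ∈ A, a ≠ a'}.
Equivalently, take A + A and drop any sum 2a that is achievable ONLY as a + a for a ∈ A (i.e. sums representable only with equal summands).
Enumerate pairs (a, a') with a < a' (symmetric, so each unordered pair gives one sum; this covers all a ≠ a'):
  -3 + -2 = -5
  -3 + -1 = -4
  -3 + 4 = 1
  -3 + 5 = 2
  -2 + -1 = -3
  -2 + 4 = 2
  -2 + 5 = 3
  -1 + 4 = 3
  -1 + 5 = 4
  4 + 5 = 9
Collected distinct sums: {-5, -4, -3, 1, 2, 3, 4, 9}
|A +̂ A| = 8
(Reference bound: |A +̂ A| ≥ 2|A| - 3 for |A| ≥ 2, with |A| = 5 giving ≥ 7.)

|A +̂ A| = 8


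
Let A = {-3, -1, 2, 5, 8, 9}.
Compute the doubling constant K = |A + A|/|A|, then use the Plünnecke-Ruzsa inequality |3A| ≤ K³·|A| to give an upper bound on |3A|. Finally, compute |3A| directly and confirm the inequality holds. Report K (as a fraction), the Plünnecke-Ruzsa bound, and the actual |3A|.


|A| = 6.
Step 1: Compute A + A by enumerating all 36 pairs.
A + A = {-6, -4, -2, -1, 1, 2, 4, 5, 6, 7, 8, 10, 11, 13, 14, 16, 17, 18}, so |A + A| = 18.
Step 2: Doubling constant K = |A + A|/|A| = 18/6 = 18/6 ≈ 3.0000.
Step 3: Plünnecke-Ruzsa gives |3A| ≤ K³·|A| = (3.0000)³ · 6 ≈ 162.0000.
Step 4: Compute 3A = A + A + A directly by enumerating all triples (a,b,c) ∈ A³; |3A| = 35.
Step 5: Check 35 ≤ 162.0000? Yes ✓.

K = 18/6, Plünnecke-Ruzsa bound K³|A| ≈ 162.0000, |3A| = 35, inequality holds.


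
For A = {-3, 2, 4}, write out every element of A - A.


A - A = {a - a' : a, a' ∈ A}.
Compute a - a' for each ordered pair (a, a'):
a = -3: -3--3=0, -3-2=-5, -3-4=-7
a = 2: 2--3=5, 2-2=0, 2-4=-2
a = 4: 4--3=7, 4-2=2, 4-4=0
Collecting distinct values (and noting 0 appears from a-a):
A - A = {-7, -5, -2, 0, 2, 5, 7}
|A - A| = 7

A - A = {-7, -5, -2, 0, 2, 5, 7}


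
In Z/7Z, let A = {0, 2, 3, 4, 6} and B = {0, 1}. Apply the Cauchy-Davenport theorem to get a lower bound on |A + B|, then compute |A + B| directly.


Cauchy-Davenport: |A + B| ≥ min(p, |A| + |B| - 1) for A, B nonempty in Z/pZ.
|A| = 5, |B| = 2, p = 7.
CD lower bound = min(7, 5 + 2 - 1) = min(7, 6) = 6.
Compute A + B mod 7 directly:
a = 0: 0+0=0, 0+1=1
a = 2: 2+0=2, 2+1=3
a = 3: 3+0=3, 3+1=4
a = 4: 4+0=4, 4+1=5
a = 6: 6+0=6, 6+1=0
A + B = {0, 1, 2, 3, 4, 5, 6}, so |A + B| = 7.
Verify: 7 ≥ 6? Yes ✓.

CD lower bound = 6, actual |A + B| = 7.


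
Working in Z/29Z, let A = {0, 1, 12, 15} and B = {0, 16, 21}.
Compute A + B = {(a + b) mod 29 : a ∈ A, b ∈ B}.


Work in Z/29Z: reduce every sum a + b modulo 29.
Enumerate all 12 pairs:
a = 0: 0+0=0, 0+16=16, 0+21=21
a = 1: 1+0=1, 1+16=17, 1+21=22
a = 12: 12+0=12, 12+16=28, 12+21=4
a = 15: 15+0=15, 15+16=2, 15+21=7
Distinct residues collected: {0, 1, 2, 4, 7, 12, 15, 16, 17, 21, 22, 28}
|A + B| = 12 (out of 29 total residues).

A + B = {0, 1, 2, 4, 7, 12, 15, 16, 17, 21, 22, 28}


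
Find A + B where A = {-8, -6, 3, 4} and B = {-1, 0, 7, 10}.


A + B = {a + b : a ∈ A, b ∈ B}.
Enumerate all |A|·|B| = 4·4 = 16 pairs (a, b) and collect distinct sums.
a = -8: -8+-1=-9, -8+0=-8, -8+7=-1, -8+10=2
a = -6: -6+-1=-7, -6+0=-6, -6+7=1, -6+10=4
a = 3: 3+-1=2, 3+0=3, 3+7=10, 3+10=13
a = 4: 4+-1=3, 4+0=4, 4+7=11, 4+10=14
Collecting distinct sums: A + B = {-9, -8, -7, -6, -1, 1, 2, 3, 4, 10, 11, 13, 14}
|A + B| = 13

A + B = {-9, -8, -7, -6, -1, 1, 2, 3, 4, 10, 11, 13, 14}


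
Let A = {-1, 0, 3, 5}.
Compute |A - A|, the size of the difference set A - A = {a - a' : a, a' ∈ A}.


A - A = {a - a' : a, a' ∈ A}; |A| = 4.
Bounds: 2|A|-1 ≤ |A - A| ≤ |A|² - |A| + 1, i.e. 7 ≤ |A - A| ≤ 13.
Note: 0 ∈ A - A always (from a - a). The set is symmetric: if d ∈ A - A then -d ∈ A - A.
Enumerate nonzero differences d = a - a' with a > a' (then include -d):
Positive differences: {1, 2, 3, 4, 5, 6}
Full difference set: {0} ∪ (positive diffs) ∪ (negative diffs).
|A - A| = 1 + 2·6 = 13 (matches direct enumeration: 13).

|A - A| = 13


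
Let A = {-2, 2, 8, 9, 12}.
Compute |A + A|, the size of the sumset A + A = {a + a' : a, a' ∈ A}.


A + A = {a + a' : a, a' ∈ A}; |A| = 5.
General bounds: 2|A| - 1 ≤ |A + A| ≤ |A|(|A|+1)/2, i.e. 9 ≤ |A + A| ≤ 15.
Lower bound 2|A|-1 is attained iff A is an arithmetic progression.
Enumerate sums a + a' for a ≤ a' (symmetric, so this suffices):
a = -2: -2+-2=-4, -2+2=0, -2+8=6, -2+9=7, -2+12=10
a = 2: 2+2=4, 2+8=10, 2+9=11, 2+12=14
a = 8: 8+8=16, 8+9=17, 8+12=20
a = 9: 9+9=18, 9+12=21
a = 12: 12+12=24
Distinct sums: {-4, 0, 4, 6, 7, 10, 11, 14, 16, 17, 18, 20, 21, 24}
|A + A| = 14

|A + A| = 14


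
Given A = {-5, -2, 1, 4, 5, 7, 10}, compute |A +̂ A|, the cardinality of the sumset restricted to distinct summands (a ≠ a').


Restricted sumset: A +̂ A = {a + a' : a ∈ A, a' ∈ A, a ≠ a'}.
Equivalently, take A + A and drop any sum 2a that is achievable ONLY as a + a for a ∈ A (i.e. sums representable only with equal summands).
Enumerate pairs (a, a') with a < a' (symmetric, so each unordered pair gives one sum; this covers all a ≠ a'):
  -5 + -2 = -7
  -5 + 1 = -4
  -5 + 4 = -1
  -5 + 5 = 0
  -5 + 7 = 2
  -5 + 10 = 5
  -2 + 1 = -1
  -2 + 4 = 2
  -2 + 5 = 3
  -2 + 7 = 5
  -2 + 10 = 8
  1 + 4 = 5
  1 + 5 = 6
  1 + 7 = 8
  1 + 10 = 11
  4 + 5 = 9
  4 + 7 = 11
  4 + 10 = 14
  5 + 7 = 12
  5 + 10 = 15
  7 + 10 = 17
Collected distinct sums: {-7, -4, -1, 0, 2, 3, 5, 6, 8, 9, 11, 12, 14, 15, 17}
|A +̂ A| = 15
(Reference bound: |A +̂ A| ≥ 2|A| - 3 for |A| ≥ 2, with |A| = 7 giving ≥ 11.)

|A +̂ A| = 15


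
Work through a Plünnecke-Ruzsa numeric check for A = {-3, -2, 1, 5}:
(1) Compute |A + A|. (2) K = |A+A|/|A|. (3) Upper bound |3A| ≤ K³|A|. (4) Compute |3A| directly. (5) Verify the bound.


|A| = 4.
Step 1: Compute A + A by enumerating all 16 pairs.
A + A = {-6, -5, -4, -2, -1, 2, 3, 6, 10}, so |A + A| = 9.
Step 2: Doubling constant K = |A + A|/|A| = 9/4 = 9/4 ≈ 2.2500.
Step 3: Plünnecke-Ruzsa gives |3A| ≤ K³·|A| = (2.2500)³ · 4 ≈ 45.5625.
Step 4: Compute 3A = A + A + A directly by enumerating all triples (a,b,c) ∈ A³; |3A| = 16.
Step 5: Check 16 ≤ 45.5625? Yes ✓.

K = 9/4, Plünnecke-Ruzsa bound K³|A| ≈ 45.5625, |3A| = 16, inequality holds.


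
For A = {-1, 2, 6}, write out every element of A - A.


A - A = {a - a' : a, a' ∈ A}.
Compute a - a' for each ordered pair (a, a'):
a = -1: -1--1=0, -1-2=-3, -1-6=-7
a = 2: 2--1=3, 2-2=0, 2-6=-4
a = 6: 6--1=7, 6-2=4, 6-6=0
Collecting distinct values (and noting 0 appears from a-a):
A - A = {-7, -4, -3, 0, 3, 4, 7}
|A - A| = 7

A - A = {-7, -4, -3, 0, 3, 4, 7}


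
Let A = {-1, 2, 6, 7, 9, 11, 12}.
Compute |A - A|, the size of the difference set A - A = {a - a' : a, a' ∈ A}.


A - A = {a - a' : a, a' ∈ A}; |A| = 7.
Bounds: 2|A|-1 ≤ |A - A| ≤ |A|² - |A| + 1, i.e. 13 ≤ |A - A| ≤ 43.
Note: 0 ∈ A - A always (from a - a). The set is symmetric: if d ∈ A - A then -d ∈ A - A.
Enumerate nonzero differences d = a - a' with a > a' (then include -d):
Positive differences: {1, 2, 3, 4, 5, 6, 7, 8, 9, 10, 12, 13}
Full difference set: {0} ∪ (positive diffs) ∪ (negative diffs).
|A - A| = 1 + 2·12 = 25 (matches direct enumeration: 25).

|A - A| = 25


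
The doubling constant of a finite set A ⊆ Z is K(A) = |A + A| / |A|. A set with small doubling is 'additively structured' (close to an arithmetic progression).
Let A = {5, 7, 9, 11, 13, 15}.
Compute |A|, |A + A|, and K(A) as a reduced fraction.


|A| = 6.
Compute A + A by enumerating all 36 pairs.
A + A = {10, 12, 14, 16, 18, 20, 22, 24, 26, 28, 30}, so |A + A| = 11.
K = |A + A| / |A| = 11/6 (already in lowest terms) ≈ 1.8333.
Reference: AP of size 6 gives K = 11/6 ≈ 1.8333; a fully generic set of size 6 gives K ≈ 3.5000.

|A| = 6, |A + A| = 11, K = 11/6.


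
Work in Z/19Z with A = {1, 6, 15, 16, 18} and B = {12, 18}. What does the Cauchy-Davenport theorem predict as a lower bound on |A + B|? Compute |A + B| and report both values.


Cauchy-Davenport: |A + B| ≥ min(p, |A| + |B| - 1) for A, B nonempty in Z/pZ.
|A| = 5, |B| = 2, p = 19.
CD lower bound = min(19, 5 + 2 - 1) = min(19, 6) = 6.
Compute A + B mod 19 directly:
a = 1: 1+12=13, 1+18=0
a = 6: 6+12=18, 6+18=5
a = 15: 15+12=8, 15+18=14
a = 16: 16+12=9, 16+18=15
a = 18: 18+12=11, 18+18=17
A + B = {0, 5, 8, 9, 11, 13, 14, 15, 17, 18}, so |A + B| = 10.
Verify: 10 ≥ 6? Yes ✓.

CD lower bound = 6, actual |A + B| = 10.


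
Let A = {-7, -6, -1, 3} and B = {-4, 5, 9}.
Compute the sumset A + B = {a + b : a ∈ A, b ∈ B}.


A + B = {a + b : a ∈ A, b ∈ B}.
Enumerate all |A|·|B| = 4·3 = 12 pairs (a, b) and collect distinct sums.
a = -7: -7+-4=-11, -7+5=-2, -7+9=2
a = -6: -6+-4=-10, -6+5=-1, -6+9=3
a = -1: -1+-4=-5, -1+5=4, -1+9=8
a = 3: 3+-4=-1, 3+5=8, 3+9=12
Collecting distinct sums: A + B = {-11, -10, -5, -2, -1, 2, 3, 4, 8, 12}
|A + B| = 10

A + B = {-11, -10, -5, -2, -1, 2, 3, 4, 8, 12}


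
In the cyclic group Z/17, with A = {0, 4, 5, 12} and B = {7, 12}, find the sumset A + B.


Work in Z/17Z: reduce every sum a + b modulo 17.
Enumerate all 8 pairs:
a = 0: 0+7=7, 0+12=12
a = 4: 4+7=11, 4+12=16
a = 5: 5+7=12, 5+12=0
a = 12: 12+7=2, 12+12=7
Distinct residues collected: {0, 2, 7, 11, 12, 16}
|A + B| = 6 (out of 17 total residues).

A + B = {0, 2, 7, 11, 12, 16}


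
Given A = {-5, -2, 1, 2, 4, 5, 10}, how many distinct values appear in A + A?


A + A = {a + a' : a, a' ∈ A}; |A| = 7.
General bounds: 2|A| - 1 ≤ |A + A| ≤ |A|(|A|+1)/2, i.e. 13 ≤ |A + A| ≤ 28.
Lower bound 2|A|-1 is attained iff A is an arithmetic progression.
Enumerate sums a + a' for a ≤ a' (symmetric, so this suffices):
a = -5: -5+-5=-10, -5+-2=-7, -5+1=-4, -5+2=-3, -5+4=-1, -5+5=0, -5+10=5
a = -2: -2+-2=-4, -2+1=-1, -2+2=0, -2+4=2, -2+5=3, -2+10=8
a = 1: 1+1=2, 1+2=3, 1+4=5, 1+5=6, 1+10=11
a = 2: 2+2=4, 2+4=6, 2+5=7, 2+10=12
a = 4: 4+4=8, 4+5=9, 4+10=14
a = 5: 5+5=10, 5+10=15
a = 10: 10+10=20
Distinct sums: {-10, -7, -4, -3, -1, 0, 2, 3, 4, 5, 6, 7, 8, 9, 10, 11, 12, 14, 15, 20}
|A + A| = 20

|A + A| = 20


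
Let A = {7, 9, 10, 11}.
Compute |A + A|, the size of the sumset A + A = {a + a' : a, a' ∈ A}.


A + A = {a + a' : a, a' ∈ A}; |A| = 4.
General bounds: 2|A| - 1 ≤ |A + A| ≤ |A|(|A|+1)/2, i.e. 7 ≤ |A + A| ≤ 10.
Lower bound 2|A|-1 is attained iff A is an arithmetic progression.
Enumerate sums a + a' for a ≤ a' (symmetric, so this suffices):
a = 7: 7+7=14, 7+9=16, 7+10=17, 7+11=18
a = 9: 9+9=18, 9+10=19, 9+11=20
a = 10: 10+10=20, 10+11=21
a = 11: 11+11=22
Distinct sums: {14, 16, 17, 18, 19, 20, 21, 22}
|A + A| = 8

|A + A| = 8


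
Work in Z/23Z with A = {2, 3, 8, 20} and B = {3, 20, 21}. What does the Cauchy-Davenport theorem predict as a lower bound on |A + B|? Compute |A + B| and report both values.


Cauchy-Davenport: |A + B| ≥ min(p, |A| + |B| - 1) for A, B nonempty in Z/pZ.
|A| = 4, |B| = 3, p = 23.
CD lower bound = min(23, 4 + 3 - 1) = min(23, 6) = 6.
Compute A + B mod 23 directly:
a = 2: 2+3=5, 2+20=22, 2+21=0
a = 3: 3+3=6, 3+20=0, 3+21=1
a = 8: 8+3=11, 8+20=5, 8+21=6
a = 20: 20+3=0, 20+20=17, 20+21=18
A + B = {0, 1, 5, 6, 11, 17, 18, 22}, so |A + B| = 8.
Verify: 8 ≥ 6? Yes ✓.

CD lower bound = 6, actual |A + B| = 8.


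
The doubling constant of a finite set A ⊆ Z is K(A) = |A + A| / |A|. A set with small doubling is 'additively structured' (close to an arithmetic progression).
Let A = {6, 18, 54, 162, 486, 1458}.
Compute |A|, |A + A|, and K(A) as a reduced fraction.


|A| = 6.
Compute A + A by enumerating all 36 pairs.
A + A = {12, 24, 36, 60, 72, 108, 168, 180, 216, 324, 492, 504, 540, 648, 972, 1464, 1476, 1512, 1620, 1944, 2916}, so |A + A| = 21.
K = |A + A| / |A| = 21/6 = 7/2 ≈ 3.5000.
Reference: AP of size 6 gives K = 11/6 ≈ 1.8333; a fully generic set of size 6 gives K ≈ 3.5000.

|A| = 6, |A + A| = 21, K = 21/6 = 7/2.


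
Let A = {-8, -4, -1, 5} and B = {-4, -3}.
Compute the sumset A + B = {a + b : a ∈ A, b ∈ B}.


A + B = {a + b : a ∈ A, b ∈ B}.
Enumerate all |A|·|B| = 4·2 = 8 pairs (a, b) and collect distinct sums.
a = -8: -8+-4=-12, -8+-3=-11
a = -4: -4+-4=-8, -4+-3=-7
a = -1: -1+-4=-5, -1+-3=-4
a = 5: 5+-4=1, 5+-3=2
Collecting distinct sums: A + B = {-12, -11, -8, -7, -5, -4, 1, 2}
|A + B| = 8

A + B = {-12, -11, -8, -7, -5, -4, 1, 2}


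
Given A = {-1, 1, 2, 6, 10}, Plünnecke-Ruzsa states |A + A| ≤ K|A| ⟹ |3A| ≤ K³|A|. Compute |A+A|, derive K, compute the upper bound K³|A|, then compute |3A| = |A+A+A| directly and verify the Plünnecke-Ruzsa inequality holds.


|A| = 5.
Step 1: Compute A + A by enumerating all 25 pairs.
A + A = {-2, 0, 1, 2, 3, 4, 5, 7, 8, 9, 11, 12, 16, 20}, so |A + A| = 14.
Step 2: Doubling constant K = |A + A|/|A| = 14/5 = 14/5 ≈ 2.8000.
Step 3: Plünnecke-Ruzsa gives |3A| ≤ K³·|A| = (2.8000)³ · 5 ≈ 109.7600.
Step 4: Compute 3A = A + A + A directly by enumerating all triples (a,b,c) ∈ A³; |3A| = 25.
Step 5: Check 25 ≤ 109.7600? Yes ✓.

K = 14/5, Plünnecke-Ruzsa bound K³|A| ≈ 109.7600, |3A| = 25, inequality holds.
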